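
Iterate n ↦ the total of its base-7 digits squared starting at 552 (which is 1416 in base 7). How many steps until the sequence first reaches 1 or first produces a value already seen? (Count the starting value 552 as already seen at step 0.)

552 = (1,4,1,6)_7 → 1² + 4² + 1² + 6² = 54
54 = (1,0,5)_7 → 1² + 0² + 5² = 26
26 = (3,5)_7 → 3² + 5² = 34
34 = (4,6)_7 → 4² + 6² = 52
52 = (1,0,3)_7 → 1² + 0² + 3² = 10
10 = (1,3)_7 → 1² + 3² = 10  — 10 repeats.
That took 6 steps.

6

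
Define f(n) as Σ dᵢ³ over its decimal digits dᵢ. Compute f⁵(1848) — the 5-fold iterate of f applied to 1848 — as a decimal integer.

153

1848 → 1³ + 8³ + 4³ + 8³ = 1 + 512 + 64 + 512 = 1089
1089 → 1³ + 0³ + 8³ + 9³ = 1 + 0 + 512 + 729 = 1242
1242 → 1³ + 2³ + 4³ + 2³ = 1 + 8 + 64 + 8 = 81
81 → 8³ + 1³ = 512 + 1 = 513
513 → 5³ + 1³ + 3³ = 125 + 1 + 27 = 153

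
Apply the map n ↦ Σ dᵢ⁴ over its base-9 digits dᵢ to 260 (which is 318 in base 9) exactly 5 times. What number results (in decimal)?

4098

260 = (3,1,8)_9 → 4178
4178 = (5,6,5,2)_9 → 2562
2562 = (3,4,5,6)_9 → 2258
2258 = (3,0,7,8)_9 → 6578
6578 = (1,0,0,1,8)_9 → 4098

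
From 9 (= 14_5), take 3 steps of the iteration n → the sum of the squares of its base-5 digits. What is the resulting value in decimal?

13

9 = (1,4)_5 → 1² + 4² = 17
17 = (3,2)_5 → 3² + 2² = 13
13 = (2,3)_5 → 2² + 3² = 13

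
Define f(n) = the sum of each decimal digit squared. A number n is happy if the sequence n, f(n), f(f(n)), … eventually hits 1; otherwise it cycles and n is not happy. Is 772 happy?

not happy

772 → 7² + 7² + 2² = 49 + 49 + 4 = 102
102 → 1² + 0² + 2² = 1 + 0 + 4 = 5
5 → 5² = 25
25 → 2² + 5² = 4 + 25 = 29
29 → 2² + 9² = 4 + 81 = 85
85 → 8² + 5² = 64 + 25 = 89
89 → 8² + 9² = 64 + 81 = 145
145 → 1² + 4² + 5² = 1 + 16 + 25 = 42
42 → 4² + 2² = 16 + 4 = 20
20 → 2² + 0² = 4 + 0 = 4
4 → 4² = 16
16 → 1² + 6² = 1 + 36 = 37
37 → 3² + 7² = 9 + 49 = 58
58 → 5² + 8² = 25 + 64 = 89  — 89 already seen; the sequence cycles without reaching 1.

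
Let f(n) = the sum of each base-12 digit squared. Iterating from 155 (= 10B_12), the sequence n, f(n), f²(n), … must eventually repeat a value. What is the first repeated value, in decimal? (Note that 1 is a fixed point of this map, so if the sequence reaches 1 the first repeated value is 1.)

104

155 = (1,0,11)_12 → 1² + 0² + 11² = 1 + 0 + 121 = 122
122 = (10,2)_12 → 10² + 2² = 100 + 4 = 104
104 = (8,8)_12 → 8² + 8² = 64 + 64 = 128
128 = (10,8)_12 → 10² + 8² = 100 + 64 = 164
164 = (1,1,8)_12 → 1² + 1² + 8² = 1 + 1 + 64 = 66
66 = (5,6)_12 → 5² + 6² = 25 + 36 = 61
61 = (5,1)_12 → 5² + 1² = 25 + 1 = 26
26 = (2,2)_12 → 2² + 2² = 4 + 4 = 8
8 = (8)_12 → 8² = 64
64 = (5,4)_12 → 5² + 4² = 25 + 16 = 41
41 = (3,5)_12 → 3² + 5² = 9 + 25 = 34
34 = (2,10)_12 → 2² + 10² = 4 + 100 = 104  — 104 already appeared earlier.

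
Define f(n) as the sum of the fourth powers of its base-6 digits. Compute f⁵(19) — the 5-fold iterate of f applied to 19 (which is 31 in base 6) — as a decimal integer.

963

19 = (3,1)_6 → 82
82 = (2,1,4)_6 → 273
273 = (1,1,3,3)_6 → 164
164 = (4,3,2)_6 → 353
353 = (1,3,4,5)_6 → 963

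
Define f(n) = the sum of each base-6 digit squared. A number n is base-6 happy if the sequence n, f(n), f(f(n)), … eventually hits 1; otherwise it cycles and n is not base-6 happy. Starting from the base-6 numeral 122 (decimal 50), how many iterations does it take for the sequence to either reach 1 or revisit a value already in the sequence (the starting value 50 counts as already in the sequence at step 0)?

50 = (1,2,2)_6 → 9
9 = (1,3)_6 → 10
10 = (1,4)_6 → 17
17 = (2,5)_6 → 29
29 = (4,5)_6 → 41
41 = (1,0,5)_6 → 26
26 = (4,2)_6 → 20
20 = (3,2)_6 → 13
13 = (2,1)_6 → 5
5 = (5)_6 → 25
25 = (4,1)_6 → 17  — 17 repeats.
That took 11 steps.

11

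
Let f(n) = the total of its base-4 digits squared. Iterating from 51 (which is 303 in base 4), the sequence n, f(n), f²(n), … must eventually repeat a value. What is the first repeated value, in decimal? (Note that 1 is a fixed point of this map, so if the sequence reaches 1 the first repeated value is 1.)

1

51 = (3,0,3)_4 → 18
18 = (1,0,2)_4 → 5
5 = (1,1)_4 → 2
2 = (2)_4 → 4
4 = (1,0)_4 → 1  — reached the fixed point 1.
1 → 1, so 1 is the first repeated value.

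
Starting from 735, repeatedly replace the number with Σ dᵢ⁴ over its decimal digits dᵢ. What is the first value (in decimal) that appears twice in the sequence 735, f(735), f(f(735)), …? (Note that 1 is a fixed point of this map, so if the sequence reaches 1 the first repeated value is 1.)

735 → 7⁴ + 3⁴ + 5⁴ = 3107
3107 → 3⁴ + 1⁴ + 0⁴ + 7⁴ = 2483
2483 → 2⁴ + 4⁴ + 8⁴ + 3⁴ = 4449
4449 → 4⁴ + 4⁴ + 4⁴ + 9⁴ = 7329
7329 → 7⁴ + 3⁴ + 2⁴ + 9⁴ = 9059
9059 → 9⁴ + 0⁴ + 5⁴ + 9⁴ = 13747
13747 → 1⁴ + 3⁴ + 7⁴ + 4⁴ + 7⁴ = 5140
5140 → 5⁴ + 1⁴ + 4⁴ + 0⁴ = 882
882 → 8⁴ + 8⁴ + 2⁴ = 8208
8208 → 8⁴ + 2⁴ + 0⁴ + 8⁴ = 8208  — 8208 already appeared earlier.

8208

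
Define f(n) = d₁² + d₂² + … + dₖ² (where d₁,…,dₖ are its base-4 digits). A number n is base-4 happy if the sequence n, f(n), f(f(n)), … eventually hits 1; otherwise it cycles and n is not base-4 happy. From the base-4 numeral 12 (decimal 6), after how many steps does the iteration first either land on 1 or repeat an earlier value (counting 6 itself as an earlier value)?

6 = (1,2)_4 → 1² + 2² = 5
5 = (1,1)_4 → 1² + 1² = 2
2 = (2)_4 → 2² = 4
4 = (1,0)_4 → 1² + 0² = 1  — reached 1.
That took 4 steps.

4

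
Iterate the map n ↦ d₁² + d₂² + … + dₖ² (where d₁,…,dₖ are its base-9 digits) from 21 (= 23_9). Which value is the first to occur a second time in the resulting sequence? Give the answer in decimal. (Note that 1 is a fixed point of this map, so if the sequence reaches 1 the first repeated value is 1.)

21 = (2,3)_9 → 13
13 = (1,4)_9 → 17
17 = (1,8)_9 → 65
65 = (7,2)_9 → 53
53 = (5,8)_9 → 89
89 = (1,0,8)_9 → 65  — 65 already appeared earlier.

65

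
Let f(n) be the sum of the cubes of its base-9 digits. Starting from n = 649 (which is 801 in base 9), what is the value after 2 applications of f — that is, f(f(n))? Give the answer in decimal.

649 = (8,0,1)_9 → 8³ + 0³ + 1³ = 513
513 = (6,3,0)_9 → 6³ + 3³ + 0³ = 243

243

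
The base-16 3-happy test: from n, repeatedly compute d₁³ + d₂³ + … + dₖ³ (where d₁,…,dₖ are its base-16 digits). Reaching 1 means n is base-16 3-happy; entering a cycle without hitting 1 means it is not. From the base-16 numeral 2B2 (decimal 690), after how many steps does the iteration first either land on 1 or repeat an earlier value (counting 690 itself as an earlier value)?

690 = (2,11,2)_16 → 2³ + 11³ + 2³ = 1347
1347 = (5,4,3)_16 → 5³ + 4³ + 3³ = 216
216 = (13,8)_16 → 13³ + 8³ = 2709
2709 = (10,9,5)_16 → 10³ + 9³ + 5³ = 1854
1854 = (7,3,14)_16 → 7³ + 3³ + 14³ = 3114
3114 = (12,2,10)_16 → 12³ + 2³ + 10³ = 2736
2736 = (10,11,0)_16 → 10³ + 11³ + 0³ = 2331
2331 = (9,1,11)_16 → 9³ + 1³ + 11³ = 2061
2061 = (8,0,13)_16 → 8³ + 0³ + 13³ = 2709  — 2709 repeats.
That took 9 steps.

9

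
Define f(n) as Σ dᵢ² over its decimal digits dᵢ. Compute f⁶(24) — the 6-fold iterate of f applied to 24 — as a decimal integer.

24 → 20
20 → 4
4 → 16
16 → 37
37 → 58
58 → 89

89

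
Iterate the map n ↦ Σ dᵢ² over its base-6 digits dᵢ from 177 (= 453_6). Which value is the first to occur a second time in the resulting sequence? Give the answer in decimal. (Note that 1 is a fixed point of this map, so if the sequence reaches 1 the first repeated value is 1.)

177 = (4,5,3)_6 → 4² + 5² + 3² = 50
50 = (1,2,2)_6 → 1² + 2² + 2² = 9
9 = (1,3)_6 → 1² + 3² = 10
10 = (1,4)_6 → 1² + 4² = 17
17 = (2,5)_6 → 2² + 5² = 29
29 = (4,5)_6 → 4² + 5² = 41
41 = (1,0,5)_6 → 1² + 0² + 5² = 26
26 = (4,2)_6 → 4² + 2² = 20
20 = (3,2)_6 → 3² + 2² = 13
13 = (2,1)_6 → 2² + 1² = 5
5 = (5)_6 → 5² = 25
25 = (4,1)_6 → 4² + 1² = 17  — 17 already appeared earlier.

17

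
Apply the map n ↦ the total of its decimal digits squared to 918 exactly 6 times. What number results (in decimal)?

918 → 146
146 → 53
53 → 34
34 → 25
25 → 29
29 → 85

85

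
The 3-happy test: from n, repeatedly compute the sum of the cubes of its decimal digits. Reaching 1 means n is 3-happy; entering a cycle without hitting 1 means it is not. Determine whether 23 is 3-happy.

not 3-happy

23 → 2³ + 3³ = 8 + 27 = 35
35 → 3³ + 5³ = 27 + 125 = 152
152 → 1³ + 5³ + 2³ = 1 + 125 + 8 = 134
134 → 1³ + 3³ + 4³ = 1 + 27 + 64 = 92
92 → 9³ + 2³ = 729 + 8 = 737
737 → 7³ + 3³ + 7³ = 343 + 27 + 343 = 713
713 → 7³ + 1³ + 3³ = 343 + 1 + 27 = 371
371 → 3³ + 7³ + 1³ = 27 + 343 + 1 = 371  — 371 already seen; the sequence cycles without reaching 1.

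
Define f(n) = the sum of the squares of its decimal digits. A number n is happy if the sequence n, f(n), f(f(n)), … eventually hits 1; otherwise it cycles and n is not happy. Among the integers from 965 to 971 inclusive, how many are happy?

965: 965 → 142 → 21 → 5 → 25 → 29 → 85 → 89 → 145 → 42 → 20 → 4 → 16 → 37 → 58 → 89  — not happy
966: 966 → 153 → 35 → 34 → 25 → 29 → 85 → 89 → 145 → 42 → 20 → 4 → 16 → 37 → 58 → 89  — not happy
967: 967 → 166 → 73 → 58 → 89 → 145 → 42 → 20 → 4 → 16 → 37 → 58  — not happy
968: 968 → 181 → 66 → 72 → 53 → 34 → 25 → 29 → 85 → 89 → 145 → 42 → 20 → 4 → 16 → 37 → 58 → 89  — not happy
969: 969 → 198 → 146 → 53 → 34 → 25 → 29 → 85 → 89 → 145 → 42 → 20 → 4 → 16 → 37 → 58 → 89  — not happy
970: 970 → 130 → 10 → 1  — happy
971: 971 → 131 → 11 → 2 → 4 → 16 → 37 → 58 → 89 → 145 → 42 → 20 → 4  — not happy
happy: 970

1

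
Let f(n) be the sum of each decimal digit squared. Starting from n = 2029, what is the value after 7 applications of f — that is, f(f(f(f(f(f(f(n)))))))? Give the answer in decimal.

37

2029 → 89
89 → 145
145 → 42
42 → 20
20 → 4
4 → 16
16 → 37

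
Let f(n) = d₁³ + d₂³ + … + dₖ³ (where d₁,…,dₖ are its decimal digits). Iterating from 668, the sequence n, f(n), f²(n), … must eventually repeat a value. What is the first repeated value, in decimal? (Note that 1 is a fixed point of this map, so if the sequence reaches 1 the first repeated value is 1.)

407

668 → 6³ + 6³ + 8³ = 944
944 → 9³ + 4³ + 4³ = 857
857 → 8³ + 5³ + 7³ = 980
980 → 9³ + 8³ + 0³ = 1241
1241 → 1³ + 2³ + 4³ + 1³ = 74
74 → 7³ + 4³ = 407
407 → 4³ + 0³ + 7³ = 407  — 407 already appeared earlier.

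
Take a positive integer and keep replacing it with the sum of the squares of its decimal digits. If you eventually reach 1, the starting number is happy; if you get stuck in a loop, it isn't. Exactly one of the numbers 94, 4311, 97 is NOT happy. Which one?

94: 94 → 97 → 130 → 10 → 1  — reaches 1 (happy)
4311: 4311 → 27 → 53 → 34 → 25 → 29 → 85 → 89 → 145 → 42 → 20 → 4 → 16 → 37 → 58 → 89  — repeats 89 (not happy)
97: 97 → 130 → 10 → 1  — reaches 1 (happy)

4311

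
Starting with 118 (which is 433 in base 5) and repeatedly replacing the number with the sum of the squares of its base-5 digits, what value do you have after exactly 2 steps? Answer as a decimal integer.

118 = (4,3,3)_5 → 4² + 3² + 3² = 16 + 9 + 9 = 34
34 = (1,1,4)_5 → 1² + 1² + 4² = 1 + 1 + 16 = 18

18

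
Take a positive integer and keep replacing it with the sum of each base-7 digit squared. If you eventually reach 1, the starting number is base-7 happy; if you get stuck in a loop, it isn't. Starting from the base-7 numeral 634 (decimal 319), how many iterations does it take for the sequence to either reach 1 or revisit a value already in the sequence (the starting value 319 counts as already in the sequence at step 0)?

319 = (6,3,4)_7 → 6² + 3² + 4² = 61
61 = (1,1,5)_7 → 1² + 1² + 5² = 27
27 = (3,6)_7 → 3² + 6² = 45
45 = (6,3)_7 → 6² + 3² = 45  — 45 repeats.
That took 4 steps.

4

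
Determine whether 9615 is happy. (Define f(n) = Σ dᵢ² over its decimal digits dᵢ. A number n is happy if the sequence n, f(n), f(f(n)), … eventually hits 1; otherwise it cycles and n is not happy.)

9615 → 9² + 6² + 1² + 5² = 81 + 36 + 1 + 25 = 143
143 → 1² + 4² + 3² = 1 + 16 + 9 = 26
26 → 2² + 6² = 4 + 36 = 40
40 → 4² + 0² = 16 + 0 = 16
16 → 1² + 6² = 1 + 36 = 37
37 → 3² + 7² = 9 + 49 = 58
58 → 5² + 8² = 25 + 64 = 89
89 → 8² + 9² = 64 + 81 = 145
145 → 1² + 4² + 5² = 1 + 16 + 25 = 42
42 → 4² + 2² = 16 + 4 = 20
20 → 2² + 0² = 4 + 0 = 4
4 → 4² = 16  — 16 already seen; the sequence cycles without reaching 1.

not happy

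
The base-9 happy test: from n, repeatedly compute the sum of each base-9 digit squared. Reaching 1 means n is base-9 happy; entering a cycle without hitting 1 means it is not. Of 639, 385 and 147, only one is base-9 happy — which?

639: 639 → 113 → 35 → 73 → 65 → 53 → 89 → 65  — repeats 65 (not base-9 happy)
385: 385 → 101 → 9 → 1  — reaches 1 (base-9 happy)
147: 147 → 59 → 61 → 85 → 17 → 65 → 53 → 89 → 65  — repeats 65 (not base-9 happy)

385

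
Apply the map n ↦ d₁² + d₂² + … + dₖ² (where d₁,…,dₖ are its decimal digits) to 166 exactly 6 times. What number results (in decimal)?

166 → 1² + 6² + 6² = 73
73 → 7² + 3² = 58
58 → 5² + 8² = 89
89 → 8² + 9² = 145
145 → 1² + 4² + 5² = 42
42 → 4² + 2² = 20

20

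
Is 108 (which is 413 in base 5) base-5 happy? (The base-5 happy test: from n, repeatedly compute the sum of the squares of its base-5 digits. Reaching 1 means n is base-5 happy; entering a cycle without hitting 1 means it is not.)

not base-5 happy

108 = (4,1,3)_5 → 4² + 1² + 3² = 16 + 1 + 9 = 26
26 = (1,0,1)_5 → 1² + 0² + 1² = 1 + 0 + 1 = 2
2 = (2)_5 → 2² = 4
4 = (4)_5 → 4² = 16
16 = (3,1)_5 → 3² + 1² = 9 + 1 = 10
10 = (2,0)_5 → 2² + 0² = 4 + 0 = 4  — 4 already seen; the sequence cycles without reaching 1.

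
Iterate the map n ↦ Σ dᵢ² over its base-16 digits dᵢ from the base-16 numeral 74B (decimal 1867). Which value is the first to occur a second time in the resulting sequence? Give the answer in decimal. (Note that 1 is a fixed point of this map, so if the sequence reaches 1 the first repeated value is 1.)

1867 = (7,4,11)_16 → 7² + 4² + 11² = 186
186 = (11,10)_16 → 11² + 10² = 221
221 = (13,13)_16 → 13² + 13² = 338
338 = (1,5,2)_16 → 1² + 5² + 2² = 30
30 = (1,14)_16 → 1² + 14² = 197
197 = (12,5)_16 → 12² + 5² = 169
169 = (10,9)_16 → 10² + 9² = 181
181 = (11,5)_16 → 11² + 5² = 146
146 = (9,2)_16 → 9² + 2² = 85
85 = (5,5)_16 → 5² + 5² = 50
50 = (3,2)_16 → 3² + 2² = 13
13 = (13)_16 → 13² = 169  — 169 already appeared earlier.

169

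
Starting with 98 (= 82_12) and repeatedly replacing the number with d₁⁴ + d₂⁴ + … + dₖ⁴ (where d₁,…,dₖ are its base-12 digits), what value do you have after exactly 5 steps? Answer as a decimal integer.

17042

98 = (8,2)_12 → 8⁴ + 2⁴ = 4112
4112 = (2,4,6,8)_12 → 2⁴ + 4⁴ + 6⁴ + 8⁴ = 5664
5664 = (3,3,4,0)_12 → 3⁴ + 3⁴ + 4⁴ + 0⁴ = 418
418 = (2,10,10)_12 → 2⁴ + 10⁴ + 10⁴ = 20016
20016 = (11,7,0,0)_12 → 11⁴ + 7⁴ + 0⁴ + 0⁴ = 17042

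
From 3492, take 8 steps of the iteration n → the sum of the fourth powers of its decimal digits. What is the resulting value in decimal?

3492 → 6914
6914 → 8114
8114 → 4354
4354 → 1218
1218 → 4114
4114 → 514
514 → 882
882 → 8208

8208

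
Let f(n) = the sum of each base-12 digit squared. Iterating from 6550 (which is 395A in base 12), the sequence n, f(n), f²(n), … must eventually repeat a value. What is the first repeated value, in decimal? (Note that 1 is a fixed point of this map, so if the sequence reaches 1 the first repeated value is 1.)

6550 = (3,9,5,10)_12 → 3² + 9² + 5² + 10² = 215
215 = (1,5,11)_12 → 1² + 5² + 11² = 147
147 = (1,0,3)_12 → 1² + 0² + 3² = 10
10 = (10)_12 → 10² = 100
100 = (8,4)_12 → 8² + 4² = 80
80 = (6,8)_12 → 6² + 8² = 100  — 100 already appeared earlier.

100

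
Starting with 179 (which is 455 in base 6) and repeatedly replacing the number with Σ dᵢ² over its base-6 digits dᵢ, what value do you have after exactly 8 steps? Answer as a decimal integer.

29

179 = (4,5,5)_6 → 4² + 5² + 5² = 66
66 = (1,5,0)_6 → 1² + 5² + 0² = 26
26 = (4,2)_6 → 4² + 2² = 20
20 = (3,2)_6 → 3² + 2² = 13
13 = (2,1)_6 → 2² + 1² = 5
5 = (5)_6 → 5² = 25
25 = (4,1)_6 → 4² + 1² = 17
17 = (2,5)_6 → 2² + 5² = 29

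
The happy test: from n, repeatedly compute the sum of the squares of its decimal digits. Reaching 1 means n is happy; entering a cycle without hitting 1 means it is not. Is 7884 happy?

7884 → 7² + 8² + 8² + 4² = 49 + 64 + 64 + 16 = 193
193 → 1² + 9² + 3² = 1 + 81 + 9 = 91
91 → 9² + 1² = 81 + 1 = 82
82 → 8² + 2² = 64 + 4 = 68
68 → 6² + 8² = 36 + 64 = 100
100 → 1² + 0² + 0² = 1 + 0 + 0 = 1  — reached 1.

happy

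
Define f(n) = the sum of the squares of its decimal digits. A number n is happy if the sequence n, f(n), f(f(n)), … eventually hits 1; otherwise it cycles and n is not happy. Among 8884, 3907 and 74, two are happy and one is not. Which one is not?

8884: 8884 → 208 → 68 → 100 → 1  — reaches 1 (happy)
3907: 3907 → 139 → 91 → 82 → 68 → 100 → 1  — reaches 1 (happy)
74: 74 → 65 → 61 → 37 → 58 → 89 → 145 → 42 → 20 → 4 → 16 → 37  — repeats 37 (not happy)

74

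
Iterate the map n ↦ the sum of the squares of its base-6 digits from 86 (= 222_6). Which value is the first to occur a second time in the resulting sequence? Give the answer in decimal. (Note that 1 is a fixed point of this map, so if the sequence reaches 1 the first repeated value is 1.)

86 = (2,2,2)_6 → 2² + 2² + 2² = 12
12 = (2,0)_6 → 2² + 0² = 4
4 = (4)_6 → 4² = 16
16 = (2,4)_6 → 2² + 4² = 20
20 = (3,2)_6 → 3² + 2² = 13
13 = (2,1)_6 → 2² + 1² = 5
5 = (5)_6 → 5² = 25
25 = (4,1)_6 → 4² + 1² = 17
17 = (2,5)_6 → 2² + 5² = 29
29 = (4,5)_6 → 4² + 5² = 41
41 = (1,0,5)_6 → 1² + 0² + 5² = 26
26 = (4,2)_6 → 4² + 2² = 20  — 20 already appeared earlier.

20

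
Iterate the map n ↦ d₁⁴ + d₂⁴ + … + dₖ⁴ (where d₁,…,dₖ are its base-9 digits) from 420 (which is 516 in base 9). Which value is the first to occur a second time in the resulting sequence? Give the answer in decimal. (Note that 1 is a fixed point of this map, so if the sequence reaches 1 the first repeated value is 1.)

420 = (5,1,6)_9 → 5⁴ + 1⁴ + 6⁴ = 1922
1922 = (2,5,6,5)_9 → 2⁴ + 5⁴ + 6⁴ + 5⁴ = 2562
2562 = (3,4,5,6)_9 → 3⁴ + 4⁴ + 5⁴ + 6⁴ = 2258
2258 = (3,0,7,8)_9 → 3⁴ + 0⁴ + 7⁴ + 8⁴ = 6578
6578 = (1,0,0,1,8)_9 → 1⁴ + 0⁴ + 0⁴ + 1⁴ + 8⁴ = 4098
4098 = (5,5,5,3)_9 → 5⁴ + 5⁴ + 5⁴ + 3⁴ = 1956
1956 = (2,6,1,3)_9 → 2⁴ + 6⁴ + 1⁴ + 3⁴ = 1394
1394 = (1,8,1,8)_9 → 1⁴ + 8⁴ + 1⁴ + 8⁴ = 8194
8194 = (1,2,2,1,4)_9 → 1⁴ + 2⁴ + 2⁴ + 1⁴ + 4⁴ = 290
290 = (3,5,2)_9 → 3⁴ + 5⁴ + 2⁴ = 722
722 = (8,8,2)_9 → 8⁴ + 8⁴ + 2⁴ = 8208
8208 = (1,2,2,3,0)_9 → 1⁴ + 2⁴ + 2⁴ + 3⁴ + 0⁴ = 114
114 = (1,3,6)_9 → 1⁴ + 3⁴ + 6⁴ = 1378
1378 = (1,8,0,1)_9 → 1⁴ + 8⁴ + 0⁴ + 1⁴ = 4098  — 4098 already appeared earlier.

4098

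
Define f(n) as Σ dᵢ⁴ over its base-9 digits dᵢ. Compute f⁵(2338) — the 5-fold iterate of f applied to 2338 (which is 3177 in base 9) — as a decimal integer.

2338 = (3,1,7,7)_9 → 3⁴ + 1⁴ + 7⁴ + 7⁴ = 4884
4884 = (6,6,2,6)_9 → 6⁴ + 6⁴ + 2⁴ + 6⁴ = 3904
3904 = (5,3,1,7)_9 → 5⁴ + 3⁴ + 1⁴ + 7⁴ = 3108
3108 = (4,2,3,3)_9 → 4⁴ + 2⁴ + 3⁴ + 3⁴ = 434
434 = (5,3,2)_9 → 5⁴ + 3⁴ + 2⁴ = 722

722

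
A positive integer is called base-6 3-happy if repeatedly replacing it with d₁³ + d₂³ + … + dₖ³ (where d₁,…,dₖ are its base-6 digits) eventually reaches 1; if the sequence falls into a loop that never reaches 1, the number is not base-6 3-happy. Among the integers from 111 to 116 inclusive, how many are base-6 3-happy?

3

111: 111 → 54 → 28 → 128 → 62 → 73 → 9 → 28  (repeats 28)
112: 112 → 91 → 36 → 1  (reaches 1)
113: 113 → 152 → 73 → 9 → 28 → 128 → 62 → 73  (repeats 73)
114: 114 → 28 → 128 → 62 → 73 → 9 → 28  (repeats 28)
115: 115 → 29 → 189 → 153 → 92 → 43 → 3 → 27 → 91 → 36 → 1  (reaches 1)
116: 116 → 36 → 1  (reaches 1)
base-6 3-happy: 112, 115, 116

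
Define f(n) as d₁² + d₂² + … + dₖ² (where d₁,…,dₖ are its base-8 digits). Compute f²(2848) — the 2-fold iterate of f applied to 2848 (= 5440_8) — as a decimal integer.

2848 = (5,4,4,0)_8 → 5² + 4² + 4² + 0² = 25 + 16 + 16 + 0 = 57
57 = (7,1)_8 → 7² + 1² = 49 + 1 = 50

50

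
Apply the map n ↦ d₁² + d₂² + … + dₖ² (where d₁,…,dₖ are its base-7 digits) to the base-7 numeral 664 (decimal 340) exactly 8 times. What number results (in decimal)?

340 = (6,6,4)_7 → 6² + 6² + 4² = 88
88 = (1,5,4)_7 → 1² + 5² + 4² = 42
42 = (6,0)_7 → 6² + 0² = 36
36 = (5,1)_7 → 5² + 1² = 26
26 = (3,5)_7 → 3² + 5² = 34
34 = (4,6)_7 → 4² + 6² = 52
52 = (1,0,3)_7 → 1² + 0² + 3² = 10
10 = (1,3)_7 → 1² + 3² = 10

10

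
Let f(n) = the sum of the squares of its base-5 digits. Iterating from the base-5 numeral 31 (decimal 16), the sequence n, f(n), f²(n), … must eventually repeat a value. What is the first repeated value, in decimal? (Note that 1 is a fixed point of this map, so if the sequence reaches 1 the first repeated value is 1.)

16

16 = (3,1)_5 → 10
10 = (2,0)_5 → 4
4 = (4)_5 → 16  — 16 already appeared earlier.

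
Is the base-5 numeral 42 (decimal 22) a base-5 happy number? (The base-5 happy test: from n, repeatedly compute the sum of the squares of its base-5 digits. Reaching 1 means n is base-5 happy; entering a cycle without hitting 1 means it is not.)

22 = (4,2)_5 → 4² + 2² = 16 + 4 = 20
20 = (4,0)_5 → 4² + 0² = 16 + 0 = 16
16 = (3,1)_5 → 3² + 1² = 9 + 1 = 10
10 = (2,0)_5 → 2² + 0² = 4 + 0 = 4
4 = (4)_5 → 4² = 16  — 16 already seen; the sequence cycles without reaching 1.

not base-5 happy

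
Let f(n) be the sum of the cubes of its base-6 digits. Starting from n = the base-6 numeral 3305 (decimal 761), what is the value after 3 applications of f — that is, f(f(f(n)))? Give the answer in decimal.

81

761 = (3,3,0,5)_6 → 179
179 = (4,5,5)_6 → 314
314 = (1,2,4,2)_6 → 81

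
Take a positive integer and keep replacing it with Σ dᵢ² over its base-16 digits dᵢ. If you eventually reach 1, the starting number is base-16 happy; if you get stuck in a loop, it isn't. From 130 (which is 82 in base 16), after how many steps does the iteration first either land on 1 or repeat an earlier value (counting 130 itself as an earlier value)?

5

130 = (8,2)_16 → 8² + 2² = 68
68 = (4,4)_16 → 4² + 4² = 32
32 = (2,0)_16 → 2² + 0² = 4
4 = (4)_16 → 4² = 16
16 = (1,0)_16 → 1² + 0² = 1  — reached 1.
That took 5 steps.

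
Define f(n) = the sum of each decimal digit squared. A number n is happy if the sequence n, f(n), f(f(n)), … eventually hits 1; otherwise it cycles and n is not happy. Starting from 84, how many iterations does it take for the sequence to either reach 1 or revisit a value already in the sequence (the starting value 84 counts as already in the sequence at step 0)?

14

84 → 8² + 4² = 64 + 16 = 80
80 → 8² + 0² = 64 + 0 = 64
64 → 6² + 4² = 36 + 16 = 52
52 → 5² + 2² = 25 + 4 = 29
29 → 2² + 9² = 4 + 81 = 85
85 → 8² + 5² = 64 + 25 = 89
89 → 8² + 9² = 64 + 81 = 145
145 → 1² + 4² + 5² = 1 + 16 + 25 = 42
42 → 4² + 2² = 16 + 4 = 20
20 → 2² + 0² = 4 + 0 = 4
4 → 4² = 16
16 → 1² + 6² = 1 + 36 = 37
37 → 3² + 7² = 9 + 49 = 58
58 → 5² + 8² = 25 + 64 = 89  — 89 repeats.
That took 14 steps.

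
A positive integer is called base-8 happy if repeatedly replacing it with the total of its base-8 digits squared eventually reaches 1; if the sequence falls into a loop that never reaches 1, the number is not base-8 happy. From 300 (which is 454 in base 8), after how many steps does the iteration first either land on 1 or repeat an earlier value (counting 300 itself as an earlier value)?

7

300 = (4,5,4)_8 → 4² + 5² + 4² = 57
57 = (7,1)_8 → 7² + 1² = 50
50 = (6,2)_8 → 6² + 2² = 40
40 = (5,0)_8 → 5² + 0² = 25
25 = (3,1)_8 → 3² + 1² = 10
10 = (1,2)_8 → 1² + 2² = 5
5 = (5)_8 → 5² = 25  — 25 repeats.
That took 7 steps.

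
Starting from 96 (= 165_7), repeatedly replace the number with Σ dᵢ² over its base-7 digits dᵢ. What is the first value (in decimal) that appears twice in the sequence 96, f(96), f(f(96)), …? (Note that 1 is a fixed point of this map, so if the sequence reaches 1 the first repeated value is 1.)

96 = (1,6,5)_7 → 1² + 6² + 5² = 1 + 36 + 25 = 62
62 = (1,1,6)_7 → 1² + 1² + 6² = 1 + 1 + 36 = 38
38 = (5,3)_7 → 5² + 3² = 25 + 9 = 34
34 = (4,6)_7 → 4² + 6² = 16 + 36 = 52
52 = (1,0,3)_7 → 1² + 0² + 3² = 1 + 0 + 9 = 10
10 = (1,3)_7 → 1² + 3² = 1 + 9 = 10  — 10 already appeared earlier.

10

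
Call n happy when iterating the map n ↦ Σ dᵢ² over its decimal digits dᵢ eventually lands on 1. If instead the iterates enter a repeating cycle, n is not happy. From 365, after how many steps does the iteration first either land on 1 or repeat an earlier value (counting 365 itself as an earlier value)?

365 → 3² + 6² + 5² = 9 + 36 + 25 = 70
70 → 7² + 0² = 49 + 0 = 49
49 → 4² + 9² = 16 + 81 = 97
97 → 9² + 7² = 81 + 49 = 130
130 → 1² + 3² + 0² = 1 + 9 + 0 = 10
10 → 1² + 0² = 1 + 0 = 1  — reached 1.
That took 6 steps.

6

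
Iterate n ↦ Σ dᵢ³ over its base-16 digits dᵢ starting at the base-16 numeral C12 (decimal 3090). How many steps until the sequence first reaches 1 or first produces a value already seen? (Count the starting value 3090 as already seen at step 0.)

11

3090 = (12,1,2)_16 → 12³ + 1³ + 2³ = 1737
1737 = (6,12,9)_16 → 6³ + 12³ + 9³ = 2673
2673 = (10,7,1)_16 → 10³ + 7³ + 1³ = 1344
1344 = (5,4,0)_16 → 5³ + 4³ + 0³ = 189
189 = (11,13)_16 → 11³ + 13³ = 3528
3528 = (13,12,8)_16 → 13³ + 12³ + 8³ = 4437
4437 = (1,1,5,5)_16 → 1³ + 1³ + 5³ + 5³ = 252
252 = (15,12)_16 → 15³ + 12³ = 5103
5103 = (1,3,14,15)_16 → 1³ + 3³ + 14³ + 15³ = 6147
6147 = (1,8,0,3)_16 → 1³ + 8³ + 0³ + 3³ = 540
540 = (2,1,12)_16 → 2³ + 1³ + 12³ = 1737  — 1737 repeats.
That took 11 steps.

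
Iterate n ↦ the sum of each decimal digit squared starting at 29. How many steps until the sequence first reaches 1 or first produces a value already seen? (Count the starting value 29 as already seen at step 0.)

10

29 → 85
85 → 89
89 → 145
145 → 42
42 → 20
20 → 4
4 → 16
16 → 37
37 → 58
58 → 89  — 89 repeats.
That took 10 steps.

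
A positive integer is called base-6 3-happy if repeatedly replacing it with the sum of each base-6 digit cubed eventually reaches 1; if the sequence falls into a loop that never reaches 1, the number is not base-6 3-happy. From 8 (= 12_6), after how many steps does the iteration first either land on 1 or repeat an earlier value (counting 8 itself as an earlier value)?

8 = (1,2)_6 → 1³ + 2³ = 1 + 8 = 9
9 = (1,3)_6 → 1³ + 3³ = 1 + 27 = 28
28 = (4,4)_6 → 4³ + 4³ = 64 + 64 = 128
128 = (3,3,2)_6 → 3³ + 3³ + 2³ = 27 + 27 + 8 = 62
62 = (1,4,2)_6 → 1³ + 4³ + 2³ = 1 + 64 + 8 = 73
73 = (2,0,1)_6 → 2³ + 0³ + 1³ = 8 + 0 + 1 = 9  — 9 repeats.
That took 6 steps.

6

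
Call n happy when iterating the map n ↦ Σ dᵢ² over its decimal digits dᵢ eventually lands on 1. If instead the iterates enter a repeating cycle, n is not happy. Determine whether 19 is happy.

happy

19 → 1² + 9² = 1 + 81 = 82
82 → 8² + 2² = 64 + 4 = 68
68 → 6² + 8² = 36 + 64 = 100
100 → 1² + 0² + 0² = 1 + 0 + 0 = 1  — reached 1.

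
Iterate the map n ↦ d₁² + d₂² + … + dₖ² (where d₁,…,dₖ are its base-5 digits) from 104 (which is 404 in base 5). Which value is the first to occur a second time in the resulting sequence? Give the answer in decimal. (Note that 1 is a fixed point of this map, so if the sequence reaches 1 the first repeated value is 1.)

104 = (4,0,4)_5 → 4² + 0² + 4² = 32
32 = (1,1,2)_5 → 1² + 1² + 2² = 6
6 = (1,1)_5 → 1² + 1² = 2
2 = (2)_5 → 2² = 4
4 = (4)_5 → 4² = 16
16 = (3,1)_5 → 3² + 1² = 10
10 = (2,0)_5 → 2² + 0² = 4  — 4 already appeared earlier.

4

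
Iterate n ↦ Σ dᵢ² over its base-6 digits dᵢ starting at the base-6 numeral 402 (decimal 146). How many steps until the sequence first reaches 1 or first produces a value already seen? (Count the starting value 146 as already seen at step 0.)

9

146 = (4,0,2)_6 → 4² + 0² + 2² = 16 + 0 + 4 = 20
20 = (3,2)_6 → 3² + 2² = 9 + 4 = 13
13 = (2,1)_6 → 2² + 1² = 4 + 1 = 5
5 = (5)_6 → 5² = 25
25 = (4,1)_6 → 4² + 1² = 16 + 1 = 17
17 = (2,5)_6 → 2² + 5² = 4 + 25 = 29
29 = (4,5)_6 → 4² + 5² = 16 + 25 = 41
41 = (1,0,5)_6 → 1² + 0² + 5² = 1 + 0 + 25 = 26
26 = (4,2)_6 → 4² + 2² = 16 + 4 = 20  — 20 repeats.
That took 9 steps.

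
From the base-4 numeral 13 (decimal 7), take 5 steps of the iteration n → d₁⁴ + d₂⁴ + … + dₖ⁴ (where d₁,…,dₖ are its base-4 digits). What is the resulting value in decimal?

16

7 = (1,3)_4 → 1⁴ + 3⁴ = 82
82 = (1,1,0,2)_4 → 1⁴ + 1⁴ + 0⁴ + 2⁴ = 18
18 = (1,0,2)_4 → 1⁴ + 0⁴ + 2⁴ = 17
17 = (1,0,1)_4 → 1⁴ + 0⁴ + 1⁴ = 2
2 = (2)_4 → 2⁴ = 16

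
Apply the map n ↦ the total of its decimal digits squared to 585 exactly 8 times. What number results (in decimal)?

145

585 → 5² + 8² + 5² = 114
114 → 1² + 1² + 4² = 18
18 → 1² + 8² = 65
65 → 6² + 5² = 61
61 → 6² + 1² = 37
37 → 3² + 7² = 58
58 → 5² + 8² = 89
89 → 8² + 9² = 145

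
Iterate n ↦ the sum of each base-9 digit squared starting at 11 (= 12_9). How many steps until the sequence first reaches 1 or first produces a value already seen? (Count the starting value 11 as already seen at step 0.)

6

11 = (1,2)_9 → 1² + 2² = 5
5 = (5)_9 → 5² = 25
25 = (2,7)_9 → 2² + 7² = 53
53 = (5,8)_9 → 5² + 8² = 89
89 = (1,0,8)_9 → 1² + 0² + 8² = 65
65 = (7,2)_9 → 7² + 2² = 53  — 53 repeats.
That took 6 steps.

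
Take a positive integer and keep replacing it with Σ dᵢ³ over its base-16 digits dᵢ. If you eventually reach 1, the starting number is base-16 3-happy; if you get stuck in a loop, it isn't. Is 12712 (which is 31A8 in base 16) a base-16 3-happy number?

12712 = (3,1,10,8)_16 → 3³ + 1³ + 10³ + 8³ = 1540
1540 = (6,0,4)_16 → 6³ + 0³ + 4³ = 280
280 = (1,1,8)_16 → 1³ + 1³ + 8³ = 514
514 = (2,0,2)_16 → 2³ + 0³ + 2³ = 16
16 = (1,0)_16 → 1³ + 0³ = 1  — reached 1.

base-16 3-happy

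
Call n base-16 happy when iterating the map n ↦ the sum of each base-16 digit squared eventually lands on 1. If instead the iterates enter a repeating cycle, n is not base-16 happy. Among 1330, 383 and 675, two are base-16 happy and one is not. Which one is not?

1330: 1330 → 38 → 40 → 68 → 32 → 4 → 16 → 1  — reaches 1 (base-16 happy)
383: 383 → 275 → 11 → 121 → 130 → 68 → 32 → 4 → 16 → 1  — reaches 1 (base-16 happy)
675: 675 → 113 → 50 → 13 → 169 → 181 → 146 → 85 → 50  — repeats 50 (not base-16 happy)

675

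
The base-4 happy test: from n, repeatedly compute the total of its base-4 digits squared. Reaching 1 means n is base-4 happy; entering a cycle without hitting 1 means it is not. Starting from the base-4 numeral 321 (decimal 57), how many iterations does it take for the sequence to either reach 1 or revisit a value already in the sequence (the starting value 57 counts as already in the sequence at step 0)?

6

57 = (3,2,1)_4 → 3² + 2² + 1² = 9 + 4 + 1 = 14
14 = (3,2)_4 → 3² + 2² = 9 + 4 = 13
13 = (3,1)_4 → 3² + 1² = 9 + 1 = 10
10 = (2,2)_4 → 2² + 2² = 4 + 4 = 8
8 = (2,0)_4 → 2² + 0² = 4 + 0 = 4
4 = (1,0)_4 → 1² + 0² = 1 + 0 = 1  — reached 1.
That took 6 steps.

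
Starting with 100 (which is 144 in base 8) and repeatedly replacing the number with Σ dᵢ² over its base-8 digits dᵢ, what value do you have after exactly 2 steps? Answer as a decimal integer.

100 = (1,4,4)_8 → 1² + 4² + 4² = 33
33 = (4,1)_8 → 4² + 1² = 17

17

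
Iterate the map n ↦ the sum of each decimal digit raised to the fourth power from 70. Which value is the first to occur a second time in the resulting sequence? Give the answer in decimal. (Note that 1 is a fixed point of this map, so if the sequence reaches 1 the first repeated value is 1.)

70 → 7⁴ + 0⁴ = 2401
2401 → 2⁴ + 4⁴ + 0⁴ + 1⁴ = 273
273 → 2⁴ + 7⁴ + 3⁴ = 2498
2498 → 2⁴ + 4⁴ + 9⁴ + 8⁴ = 10929
10929 → 1⁴ + 0⁴ + 9⁴ + 2⁴ + 9⁴ = 13139
13139 → 1⁴ + 3⁴ + 1⁴ + 3⁴ + 9⁴ = 6725
6725 → 6⁴ + 7⁴ + 2⁴ + 5⁴ = 4338
4338 → 4⁴ + 3⁴ + 3⁴ + 8⁴ = 4514
4514 → 4⁴ + 5⁴ + 1⁴ + 4⁴ = 1138
1138 → 1⁴ + 1⁴ + 3⁴ + 8⁴ = 4179
4179 → 4⁴ + 1⁴ + 7⁴ + 9⁴ = 9219
9219 → 9⁴ + 2⁴ + 1⁴ + 9⁴ = 13139  — 13139 already appeared earlier.

13139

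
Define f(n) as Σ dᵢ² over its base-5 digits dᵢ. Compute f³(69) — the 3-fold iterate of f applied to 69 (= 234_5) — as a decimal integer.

13

69 = (2,3,4)_5 → 2² + 3² + 4² = 4 + 9 + 16 = 29
29 = (1,0,4)_5 → 1² + 0² + 4² = 1 + 0 + 16 = 17
17 = (3,2)_5 → 3² + 2² = 9 + 4 = 13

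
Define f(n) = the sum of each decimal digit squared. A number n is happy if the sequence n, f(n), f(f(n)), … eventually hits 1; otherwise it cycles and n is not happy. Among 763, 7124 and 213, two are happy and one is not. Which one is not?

763: 763 → 94 → 97 → 130 → 10 → 1  — reaches 1 (happy)
7124: 7124 → 70 → 49 → 97 → 130 → 10 → 1  — reaches 1 (happy)
213: 213 → 14 → 17 → 50 → 25 → 29 → 85 → 89 → 145 → 42 → 20 → 4 → 16 → 37 → 58 → 89  — repeats 89 (not happy)

213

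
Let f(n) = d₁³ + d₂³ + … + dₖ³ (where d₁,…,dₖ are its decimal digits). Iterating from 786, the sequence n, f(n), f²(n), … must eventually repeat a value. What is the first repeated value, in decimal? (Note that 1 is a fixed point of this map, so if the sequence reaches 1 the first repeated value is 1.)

786 → 1071
1071 → 345
345 → 216
216 → 225
225 → 141
141 → 66
66 → 432
432 → 99
99 → 1458
1458 → 702
702 → 351
351 → 153
153 → 153  — 153 already appeared earlier.

153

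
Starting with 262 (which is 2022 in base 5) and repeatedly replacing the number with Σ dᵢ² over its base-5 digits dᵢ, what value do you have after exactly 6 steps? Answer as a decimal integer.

10

262 = (2,0,2,2)_5 → 2² + 0² + 2² + 2² = 4 + 0 + 4 + 4 = 12
12 = (2,2)_5 → 2² + 2² = 4 + 4 = 8
8 = (1,3)_5 → 1² + 3² = 1 + 9 = 10
10 = (2,0)_5 → 2² + 0² = 4 + 0 = 4
4 = (4)_5 → 4² = 16
16 = (3,1)_5 → 3² + 1² = 9 + 1 = 10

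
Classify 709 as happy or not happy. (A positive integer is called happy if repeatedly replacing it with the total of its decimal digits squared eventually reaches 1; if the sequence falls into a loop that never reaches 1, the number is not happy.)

709 → 130
130 → 10
10 → 1  — reached 1.

happy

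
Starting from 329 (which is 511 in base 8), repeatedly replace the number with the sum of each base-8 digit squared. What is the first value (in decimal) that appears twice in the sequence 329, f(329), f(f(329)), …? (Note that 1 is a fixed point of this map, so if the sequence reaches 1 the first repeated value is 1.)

1

329 = (5,1,1)_8 → 5² + 1² + 1² = 27
27 = (3,3)_8 → 3² + 3² = 18
18 = (2,2)_8 → 2² + 2² = 8
8 = (1,0)_8 → 1² + 0² = 1  — reached the fixed point 1.
1 → 1, so 1 is the first repeated value.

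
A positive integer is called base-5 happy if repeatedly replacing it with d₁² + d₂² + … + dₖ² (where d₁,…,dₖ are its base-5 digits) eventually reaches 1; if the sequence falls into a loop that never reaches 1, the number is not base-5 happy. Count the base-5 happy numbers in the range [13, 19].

1

13: 13 → 13  (repeats 13)
14: 14 → 20 → 16 → 10 → 4 → 16  (repeats 16)
15: 15 → 9 → 17 → 13 → 13  (repeats 13)
16: 16 → 10 → 4 → 16  (repeats 16)
17: 17 → 13 → 13  (repeats 13)
18: 18 → 18  (repeats 18)
19: 19 → 25 → 1  (reaches 1)
base-5 happy: 19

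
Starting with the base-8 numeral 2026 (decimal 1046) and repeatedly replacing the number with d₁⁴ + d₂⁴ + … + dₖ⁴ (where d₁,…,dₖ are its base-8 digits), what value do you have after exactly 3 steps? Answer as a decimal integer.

337

1046 = (2,0,2,6)_8 → 1328
1328 = (2,4,6,0)_8 → 1568
1568 = (3,0,4,0)_8 → 337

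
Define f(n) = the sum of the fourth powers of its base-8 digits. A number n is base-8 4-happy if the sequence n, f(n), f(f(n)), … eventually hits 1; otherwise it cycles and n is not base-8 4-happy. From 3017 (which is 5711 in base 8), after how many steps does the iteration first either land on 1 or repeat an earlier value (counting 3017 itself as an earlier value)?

12

3017 = (5,7,1,1)_8 → 3028
3028 = (5,7,2,4)_8 → 3298
3298 = (6,3,4,2)_8 → 1649
1649 = (3,1,6,1)_8 → 1379
1379 = (2,5,4,3)_8 → 978
978 = (1,7,2,2)_8 → 2434
2434 = (4,6,0,2)_8 → 1568
1568 = (3,0,4,0)_8 → 337
337 = (5,2,1)_8 → 642
642 = (1,2,0,2)_8 → 33
33 = (4,1)_8 → 257
257 = (4,0,1)_8 → 257  — 257 repeats.
That took 12 steps.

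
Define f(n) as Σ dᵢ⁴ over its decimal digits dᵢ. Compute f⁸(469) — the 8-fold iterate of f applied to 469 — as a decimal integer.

1138

469 → 4⁴ + 6⁴ + 9⁴ = 8113
8113 → 8⁴ + 1⁴ + 1⁴ + 3⁴ = 4179
4179 → 4⁴ + 1⁴ + 7⁴ + 9⁴ = 9219
9219 → 9⁴ + 2⁴ + 1⁴ + 9⁴ = 13139
13139 → 1⁴ + 3⁴ + 1⁴ + 3⁴ + 9⁴ = 6725
6725 → 6⁴ + 7⁴ + 2⁴ + 5⁴ = 4338
4338 → 4⁴ + 3⁴ + 3⁴ + 8⁴ = 4514
4514 → 4⁴ + 5⁴ + 1⁴ + 4⁴ = 1138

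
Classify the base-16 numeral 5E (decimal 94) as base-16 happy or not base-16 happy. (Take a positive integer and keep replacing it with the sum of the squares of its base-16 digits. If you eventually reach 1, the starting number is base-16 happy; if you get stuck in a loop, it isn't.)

not base-16 happy

94 = (5,14)_16 → 221
221 = (13,13)_16 → 338
338 = (1,5,2)_16 → 30
30 = (1,14)_16 → 197
197 = (12,5)_16 → 169
169 = (10,9)_16 → 181
181 = (11,5)_16 → 146
146 = (9,2)_16 → 85
85 = (5,5)_16 → 50
50 = (3,2)_16 → 13
13 = (13)_16 → 169  — 169 already seen; the sequence cycles without reaching 1.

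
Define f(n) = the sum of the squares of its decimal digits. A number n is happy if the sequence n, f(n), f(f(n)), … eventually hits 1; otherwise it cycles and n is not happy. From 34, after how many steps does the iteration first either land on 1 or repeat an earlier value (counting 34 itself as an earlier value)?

12

34 → 3² + 4² = 25
25 → 2² + 5² = 29
29 → 2² + 9² = 85
85 → 8² + 5² = 89
89 → 8² + 9² = 145
145 → 1² + 4² + 5² = 42
42 → 4² + 2² = 20
20 → 2² + 0² = 4
4 → 4² = 16
16 → 1² + 6² = 37
37 → 3² + 7² = 58
58 → 5² + 8² = 89  — 89 repeats.
That took 12 steps.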